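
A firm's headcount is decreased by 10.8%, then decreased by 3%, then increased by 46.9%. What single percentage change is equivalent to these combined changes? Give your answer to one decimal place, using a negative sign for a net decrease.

The combined multiplier is 0.892 × 0.97 × 1.469 = 1.27103756.
That corresponds to an increase of 27.1%.

27.1%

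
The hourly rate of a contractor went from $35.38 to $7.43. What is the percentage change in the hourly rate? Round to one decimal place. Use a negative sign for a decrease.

-79.0%

Change: $7.43 − $35.38 = -$27.95.
Relative to the original: -$27.95 ÷ $35.38 ≈ -79.0%.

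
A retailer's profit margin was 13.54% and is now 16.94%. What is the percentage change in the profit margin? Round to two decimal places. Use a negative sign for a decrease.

25.11%

The change is 16.94 − 13.54 = 3.40 percentage points.
Relative to the original 13.54%, that is 3.40 ÷ 13.54 ≈ 25.11%.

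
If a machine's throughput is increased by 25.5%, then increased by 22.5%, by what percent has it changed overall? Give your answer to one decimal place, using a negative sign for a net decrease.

53.7%

A 25.5% increase multiplies by 1.255.
Then a 22.5% increase: 1.255 × 1.225 = 1.537375.
Overall factor 1.537375, i.e. 53.7%.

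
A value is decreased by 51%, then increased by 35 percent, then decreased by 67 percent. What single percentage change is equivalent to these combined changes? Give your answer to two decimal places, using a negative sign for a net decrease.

-78.17%

The combined multiplier is 0.49 × 1.35 × 0.33 = 0.218295.
That corresponds to a decrease of 78.17%.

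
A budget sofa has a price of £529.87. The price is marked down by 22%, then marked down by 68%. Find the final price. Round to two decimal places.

£132.26

Apply the 22% decrease: £529.87 × 0.78 = £413.2986.
After the 68% decrease: £413.2986 × 0.32 = £132.255552 ≈ £132.26.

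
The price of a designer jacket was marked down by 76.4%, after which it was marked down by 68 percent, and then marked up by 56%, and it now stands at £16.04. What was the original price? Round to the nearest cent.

The overall multiplier applied was 0.236 × 0.32 × 1.56 = 0.1178112.
So the original price was £16.04 ÷ 0.1178112 ≈ £136.15.

£136.15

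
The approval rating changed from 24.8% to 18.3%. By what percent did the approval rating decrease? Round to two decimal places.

26.21%

The change is 18.3 − 24.8 = -6.5 percentage points.
Relative to the original 24.8%, that is -6.5 ÷ 24.8 ≈ -26.21%.
So the approval rating fell by 26.21%.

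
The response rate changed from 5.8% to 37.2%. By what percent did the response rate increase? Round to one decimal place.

The change is 37.2 − 5.8 = 31.4 percentage points.
Relative to the original 5.8%, that is 31.4 ÷ 5.8 ≈ 541.4%.
So the response rate rose by 541.4%.

541.4%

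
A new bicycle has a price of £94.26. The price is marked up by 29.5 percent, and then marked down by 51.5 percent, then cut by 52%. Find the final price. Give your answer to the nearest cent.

£28.42

29.5% increase: £94.26 × 1.295 = £122.0667.
After the 51.5% decrease: £122.0667 × 0.485 = £59.2023495.
Apply the 52% decrease: £59.2023495 × 0.48 = £28.41712776 ≈ £28.42.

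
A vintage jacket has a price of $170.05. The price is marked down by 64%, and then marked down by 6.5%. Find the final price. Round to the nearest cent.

After the 64% decrease: $170.05 × 0.36 = $61.218.
6.5% decrease: $61.218 × 0.935 = $57.23883 ≈ $57.24.

$57.24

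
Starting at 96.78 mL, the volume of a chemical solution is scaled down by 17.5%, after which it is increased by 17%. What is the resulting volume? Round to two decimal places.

93.42 mL

Apply the 17.5% decrease: 96.78 × 0.825 = 79.8435.
After the 17% increase: 79.8435 × 1.17 = 93.416895 ≈ 93.42.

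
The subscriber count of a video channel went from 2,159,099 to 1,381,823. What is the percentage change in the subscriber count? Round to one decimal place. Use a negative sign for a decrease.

-36.0%

Change: 1,381,823 − 2,159,099 = -777,276.
Relative to the original: -777,276 ÷ 2,159,099 ≈ -36.0%.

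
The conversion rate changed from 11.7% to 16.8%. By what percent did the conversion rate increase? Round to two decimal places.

43.59%

The change is 16.8 − 11.7 = 5.1 percentage points.
Relative to the original 11.7%, that is 5.1 ÷ 11.7 ≈ 43.59%.
So the conversion rate rose by 43.59%.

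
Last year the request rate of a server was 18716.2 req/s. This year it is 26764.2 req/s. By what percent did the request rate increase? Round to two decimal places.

43.00%

Change: 26764.2 − 18716.2 = 8048.0.
Relative to the original: 8048.0 ÷ 18716.2 ≈ 43.00%.
So the request rate increased by 43.00%.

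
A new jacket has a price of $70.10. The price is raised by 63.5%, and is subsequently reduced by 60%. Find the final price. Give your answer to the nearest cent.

63.5% increase: $70.10 × 1.635 = $114.6135.
60% decrease: $114.6135 × 0.4 = $45.8454 ≈ $45.85.

$45.85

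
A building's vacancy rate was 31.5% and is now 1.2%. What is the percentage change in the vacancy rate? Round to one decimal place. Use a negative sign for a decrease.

The change is 1.2 − 31.5 = -30.3 percentage points.
Relative to the original 31.5%, that is -30.3 ÷ 31.5 ≈ -96.2%.

-96.2%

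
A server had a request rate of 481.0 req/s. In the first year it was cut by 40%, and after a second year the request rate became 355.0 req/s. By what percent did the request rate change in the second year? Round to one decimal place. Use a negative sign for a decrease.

After the first year: 481.0 × 0.6 = 288.6.
Second-year multiplier: 355.0 ÷ 288.6 ≈ 1.23008.
That is a change of 23.0%.

23.0%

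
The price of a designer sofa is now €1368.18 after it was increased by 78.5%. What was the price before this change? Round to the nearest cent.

€766.49

The overall multiplier applied was 1.785.
So the original price was €1368.18 ÷ 1.785 ≈ €766.49.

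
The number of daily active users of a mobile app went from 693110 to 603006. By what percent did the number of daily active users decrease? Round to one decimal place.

Change: 603006 − 693110 = -90104.
Relative to the original: -90104 ÷ 693110 ≈ -13.0%.
So the number of daily active users decreased by 13.0%.

13.0%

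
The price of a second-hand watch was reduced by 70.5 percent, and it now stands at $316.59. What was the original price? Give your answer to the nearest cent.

The overall multiplier applied was 0.295.
So the original price was $316.59 ÷ 0.295 ≈ $1073.19.

$1073.19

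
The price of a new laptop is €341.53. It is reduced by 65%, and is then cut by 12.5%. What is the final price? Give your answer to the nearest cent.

€104.59

After the 65% decrease: €341.53 × 0.35 = €119.5355.
Apply the 12.5% decrease: €119.5355 × 0.875 = €104.5935625 ≈ €104.59.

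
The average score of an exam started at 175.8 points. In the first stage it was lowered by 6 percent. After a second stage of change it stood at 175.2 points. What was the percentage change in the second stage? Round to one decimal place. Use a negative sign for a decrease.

6.0%

After the first stage: 175.8 × 0.94 = 165.252.
Second-stage multiplier: 175.2 ÷ 165.252 ≈ 1.0602.
That is a change of 6.0%.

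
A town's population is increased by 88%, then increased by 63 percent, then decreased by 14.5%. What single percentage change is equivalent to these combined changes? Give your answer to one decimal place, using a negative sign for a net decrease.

The combined multiplier is 1.88 × 1.63 × 0.855 = 2.620062.
That corresponds to an increase of 162.0%.

162.0%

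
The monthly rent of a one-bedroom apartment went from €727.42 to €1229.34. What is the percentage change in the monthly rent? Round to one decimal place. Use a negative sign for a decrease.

Change: €1229.34 − €727.42 = €501.92.
Relative to the original: €501.92 ÷ €727.42 ≈ 69.0%.

69.0%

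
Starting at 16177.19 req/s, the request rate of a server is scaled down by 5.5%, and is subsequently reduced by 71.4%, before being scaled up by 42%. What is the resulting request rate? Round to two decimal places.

5.5% decrease: 16177.19 × 0.945 = 15287.44455.
Apply the 71.4% decrease: 15287.44455 × 0.286 = 4372.2091413.
After the 42% increase: 4372.2091413 × 1.42 = 6208.536980646 ≈ 6208.54.

6208.54 req/s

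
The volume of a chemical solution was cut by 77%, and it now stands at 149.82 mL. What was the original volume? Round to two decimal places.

The overall multiplier applied was 0.23.
So the original volume was 149.82 ÷ 0.23 ≈ 651.39 mL.

651.39 mL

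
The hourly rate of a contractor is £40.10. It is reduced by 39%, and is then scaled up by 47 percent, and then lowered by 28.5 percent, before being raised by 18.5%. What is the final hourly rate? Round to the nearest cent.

£30.47

Each change multiplies by a factor: 0.61 × 1.47 × 0.715 × 1.185 = 0.7597514925.
£40.10 × 0.7597514925 = £30.46603484925 ≈ £30.47.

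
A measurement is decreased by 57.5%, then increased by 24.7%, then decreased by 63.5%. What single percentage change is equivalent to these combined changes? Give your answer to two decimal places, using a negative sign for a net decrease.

A 57.5% decrease multiplies by 0.425.
Then a 24.7% increase: 0.425 × 1.247 = 0.529975.
Then a 63.5% decrease: 0.529975 × 0.365 = 0.193440875.
Overall factor 0.193440875, i.e. -80.66%.

-80.66%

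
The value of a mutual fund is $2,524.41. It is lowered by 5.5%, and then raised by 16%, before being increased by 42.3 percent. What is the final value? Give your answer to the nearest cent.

$3,937.81

Each change multiplies by a factor: 0.945 × 1.16 × 1.423 = 1.5598926.
$2,524.41 × 1.5598926 = $3937.808478366 ≈ $3,937.81.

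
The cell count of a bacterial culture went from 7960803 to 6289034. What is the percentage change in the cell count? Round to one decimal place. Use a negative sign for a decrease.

Change: 6289034 − 7960803 = -1671769.
Relative to the original: -1671769 ÷ 7960803 ≈ -21.0%.

-21.0%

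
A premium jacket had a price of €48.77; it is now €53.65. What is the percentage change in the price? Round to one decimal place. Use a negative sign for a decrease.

10.0%

Change: €53.65 − €48.77 = €4.88.
Relative to the original: €4.88 ÷ €48.77 ≈ 10.0%.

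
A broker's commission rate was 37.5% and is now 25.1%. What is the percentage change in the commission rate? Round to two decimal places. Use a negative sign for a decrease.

The change is 25.1 − 37.5 = -12.4 percentage points.
Relative to the original 37.5%, that is -12.4 ÷ 37.5 ≈ -33.07%.

-33.07%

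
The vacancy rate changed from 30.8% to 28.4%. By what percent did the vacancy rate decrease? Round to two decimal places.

7.79%

The change is 28.4 − 30.8 = -2.4 percentage points.
Relative to the original 30.8%, that is -2.4 ÷ 30.8 ≈ -7.79%.
So the vacancy rate fell by 7.79%.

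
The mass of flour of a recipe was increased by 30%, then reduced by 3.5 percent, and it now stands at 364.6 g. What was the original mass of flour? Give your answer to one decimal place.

Undoing the 3.5% decrease: 364.6 ÷ 0.965 ≈ 377.823834.
Undoing the 30% increase: 377.823834 ÷ 1.3 ≈ 290.6 g.

290.6 g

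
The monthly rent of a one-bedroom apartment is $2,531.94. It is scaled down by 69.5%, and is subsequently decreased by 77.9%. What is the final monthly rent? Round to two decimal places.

69.5% decrease: $2,531.94 × 0.305 = $772.2417.
After the 77.9% decrease: $772.2417 × 0.221 = $170.6654157 ≈ $170.67.

$170.67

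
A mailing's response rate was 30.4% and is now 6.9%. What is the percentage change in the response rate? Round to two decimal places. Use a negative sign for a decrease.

-77.30%

The change is 6.9 − 30.4 = -23.5 percentage points.
Relative to the original 30.4%, that is -23.5 ÷ 30.4 ≈ -77.30%.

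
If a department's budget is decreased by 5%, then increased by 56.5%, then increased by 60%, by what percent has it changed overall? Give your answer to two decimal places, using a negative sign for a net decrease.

137.88%

The combined multiplier is 0.95 × 1.565 × 1.6 = 2.3788.
That corresponds to an increase of 137.88%.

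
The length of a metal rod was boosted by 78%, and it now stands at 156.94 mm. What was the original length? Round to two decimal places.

88.17 mm

The overall multiplier applied was 1.78.
So the original length was 156.94 ÷ 1.78 ≈ 88.17 mm.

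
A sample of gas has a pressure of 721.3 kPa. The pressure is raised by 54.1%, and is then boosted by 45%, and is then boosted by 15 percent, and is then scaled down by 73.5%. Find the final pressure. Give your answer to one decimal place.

Each change multiplies by a factor: 1.541 × 1.45 × 1.15 × 0.265 = 0.6809486375.
721.3 × 0.6809486375 = 491.16825222875 ≈ 491.2.

491.2 kPa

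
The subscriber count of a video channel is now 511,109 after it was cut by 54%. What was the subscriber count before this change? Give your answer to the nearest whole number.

The overall multiplier applied was 0.46.
So the original subscriber count was 511,109 ÷ 0.46 ≈ 1,111,107.

1,111,107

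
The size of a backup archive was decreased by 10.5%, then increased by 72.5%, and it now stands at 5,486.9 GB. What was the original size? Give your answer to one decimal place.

The overall multiplier applied was 0.895 × 1.725 = 1.543875.
So the original size was 5,486.9 ÷ 1.543875 ≈ 3,554.0 GB.

3,554.0 GB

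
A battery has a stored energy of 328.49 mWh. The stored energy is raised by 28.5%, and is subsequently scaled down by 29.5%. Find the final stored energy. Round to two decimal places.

After the 28.5% increase: 328.49 × 1.285 = 422.10965.
Apply the 29.5% decrease: 422.10965 × 0.705 = 297.58730325 ≈ 297.59.

297.59 mWh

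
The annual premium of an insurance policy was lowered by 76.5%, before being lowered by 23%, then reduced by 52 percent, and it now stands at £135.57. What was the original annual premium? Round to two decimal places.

The overall multiplier applied was 0.235 × 0.77 × 0.48 = 0.086856.
So the original annual premium was £135.57 ÷ 0.086856 ≈ £1560.86.

£1560.86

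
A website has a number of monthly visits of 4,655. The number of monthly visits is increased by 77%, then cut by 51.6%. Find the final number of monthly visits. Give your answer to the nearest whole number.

77% increase: 4,655 × 1.77 = 8239.35.
After the 51.6% decrease: 8239.35 × 0.484 = 3987.8454 ≈ 3,988.

3,988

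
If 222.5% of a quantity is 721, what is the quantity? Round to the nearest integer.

324

721 ÷ 2.225 ≈ 324.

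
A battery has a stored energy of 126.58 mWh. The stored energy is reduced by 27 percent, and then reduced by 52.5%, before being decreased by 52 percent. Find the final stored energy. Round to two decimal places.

Each change multiplies by a factor: 0.73 × 0.475 × 0.48 = 0.16644.
126.58 × 0.16644 = 21.0679752 ≈ 21.07.

21.07 mWh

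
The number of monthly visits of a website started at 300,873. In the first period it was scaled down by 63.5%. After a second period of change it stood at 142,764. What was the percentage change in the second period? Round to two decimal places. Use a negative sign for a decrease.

After the first period: 300,873 × 0.365 = 109818.645.
Second-period multiplier: 142,764 ÷ 109818.645 ≈ 1.299998.
That is a change of 30.00%.

30.00%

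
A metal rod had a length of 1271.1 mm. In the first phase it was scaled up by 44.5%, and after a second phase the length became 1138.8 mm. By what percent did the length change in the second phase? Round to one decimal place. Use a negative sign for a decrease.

After the first phase: 1271.1 × 1.445 = 1836.7395.
Second-phase multiplier: 1138.8 ÷ 1836.7395 ≈ 0.62001.
That is a change of -38.0%.

-38.0%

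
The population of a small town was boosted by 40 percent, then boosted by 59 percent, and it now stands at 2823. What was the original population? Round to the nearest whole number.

1268

The overall multiplier applied was 1.4 × 1.59 = 2.226.
So the original population was 2823 ÷ 2.226 ≈ 1268.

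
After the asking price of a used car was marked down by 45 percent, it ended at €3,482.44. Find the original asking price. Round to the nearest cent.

€6,331.71

The overall multiplier applied was 0.55.
So the original asking price was €3,482.44 ÷ 0.55 ≈ €6,331.71.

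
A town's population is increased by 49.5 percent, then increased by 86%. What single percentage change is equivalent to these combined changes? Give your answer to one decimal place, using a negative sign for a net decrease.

178.1%

A 49.5% increase multiplies by 1.495.
Then an 86% increase: 1.495 × 1.86 = 2.7807.
Overall factor 2.7807, i.e. 178.1%.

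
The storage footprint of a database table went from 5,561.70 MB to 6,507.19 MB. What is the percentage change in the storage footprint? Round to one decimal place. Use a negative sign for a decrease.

Change: 6,507.19 − 5,561.70 = 945.49.
Relative to the original: 945.49 ÷ 5,561.70 ≈ 17.0%.

17.0%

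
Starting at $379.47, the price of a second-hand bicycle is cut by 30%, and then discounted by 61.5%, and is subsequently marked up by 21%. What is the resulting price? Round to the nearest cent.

After the 30% decrease: $379.47 × 0.7 = $265.629.
After the 61.5% decrease: $265.629 × 0.385 = $102.267165.
After the 21% increase: $102.267165 × 1.21 = $123.74326965 ≈ $123.74.

$123.74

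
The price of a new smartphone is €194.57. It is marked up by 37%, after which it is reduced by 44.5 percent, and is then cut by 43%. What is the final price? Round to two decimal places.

€84.33

After the 37% increase: €194.57 × 1.37 = €266.5609.
After the 44.5% decrease: €266.5609 × 0.555 = €147.9412995.
43% decrease: €147.9412995 × 0.57 = €84.326540715 ≈ €84.33.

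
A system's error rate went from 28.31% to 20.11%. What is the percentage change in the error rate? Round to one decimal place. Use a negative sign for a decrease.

The change is 20.11 − 28.31 = -8.20 percentage points.
Relative to the original 28.31%, that is -8.20 ÷ 28.31 ≈ -29.0%.

-29.0%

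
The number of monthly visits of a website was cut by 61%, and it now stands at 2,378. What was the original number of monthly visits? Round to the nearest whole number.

The overall multiplier applied was 0.39.
So the original number of monthly visits was 2,378 ÷ 0.39 ≈ 6,097.

6,097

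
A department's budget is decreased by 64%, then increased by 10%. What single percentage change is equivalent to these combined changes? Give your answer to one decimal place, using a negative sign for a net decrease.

A 64% decrease multiplies by 0.36.
Then a 10% increase: 0.36 × 1.1 = 0.396.
Overall factor 0.396, i.e. -60.4%.

-60.4%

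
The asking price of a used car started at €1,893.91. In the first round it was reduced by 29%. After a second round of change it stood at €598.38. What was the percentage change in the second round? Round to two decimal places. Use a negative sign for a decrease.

After the first round: €1,893.91 × 0.71 = €1344.6761.
Second-round multiplier: €598.38 ÷ €1344.6761 ≈ 0.444999.
That is a change of -55.50%.

-55.50%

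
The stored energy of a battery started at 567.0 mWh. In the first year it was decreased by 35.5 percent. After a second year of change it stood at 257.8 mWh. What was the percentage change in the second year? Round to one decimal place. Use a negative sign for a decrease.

-29.5%

After the first year: 567.0 × 0.645 = 365.715.
Second-year multiplier: 257.8 ÷ 365.715 ≈ 0.70492.
That is a change of -29.5%.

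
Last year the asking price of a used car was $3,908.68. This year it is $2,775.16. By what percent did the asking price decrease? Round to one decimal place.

29.0%

Change: $2,775.16 − $3,908.68 = -$1,133.52.
Relative to the original: -$1,133.52 ÷ $3,908.68 ≈ -29.0%.
So the asking price decreased by 29.0%.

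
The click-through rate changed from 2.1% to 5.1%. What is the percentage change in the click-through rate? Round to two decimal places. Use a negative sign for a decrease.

142.86%

The change is 5.1 − 2.1 = 3.0 percentage points.
Relative to the original 2.1%, that is 3.0 ÷ 2.1 ≈ 142.86%.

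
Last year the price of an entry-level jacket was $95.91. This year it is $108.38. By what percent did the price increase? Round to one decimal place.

13.0%

Change: $108.38 − $95.91 = $12.47.
Relative to the original: $12.47 ÷ $95.91 ≈ 13.0%.
So the price increased by 13.0%.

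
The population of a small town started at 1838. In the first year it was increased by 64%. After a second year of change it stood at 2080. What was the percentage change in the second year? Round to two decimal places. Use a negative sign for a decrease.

-31.00%

After the first year: 1838 × 1.64 = 3014.32.
Second-year multiplier: 2080 ÷ 3014.32 ≈ 0.69004.
That is a change of -31.00%.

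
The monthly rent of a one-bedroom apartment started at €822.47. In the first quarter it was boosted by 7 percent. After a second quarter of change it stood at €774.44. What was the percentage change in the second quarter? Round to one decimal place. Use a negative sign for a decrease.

After the first quarter: €822.47 × 1.07 = €880.0429.
Second-quarter multiplier: €774.44 ÷ €880.0429 ≈ 0.88.
That is a change of -12.0%.

-12.0%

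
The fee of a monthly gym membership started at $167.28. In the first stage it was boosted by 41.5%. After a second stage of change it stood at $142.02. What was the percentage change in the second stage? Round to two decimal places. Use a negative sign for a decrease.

After the first stage: $167.28 × 1.415 = $236.7012.
Second-stage multiplier: $142.02 ÷ $236.7012 ≈ 0.599997.
That is a change of -40.00%.

-40.00%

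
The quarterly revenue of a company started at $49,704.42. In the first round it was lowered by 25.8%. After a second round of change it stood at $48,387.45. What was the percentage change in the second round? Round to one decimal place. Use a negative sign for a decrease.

After the first round: $49,704.42 × 0.742 = $36880.67964.
Second-round multiplier: $48,387.45 ÷ $36880.67964 ≈ 1.312.
That is a change of 31.2%.

31.2%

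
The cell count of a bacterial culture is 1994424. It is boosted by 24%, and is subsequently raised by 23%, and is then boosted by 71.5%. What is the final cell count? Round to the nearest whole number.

Each change multiplies by a factor: 1.24 × 1.23 × 1.715 = 2.615718.
1994424 × 2.615718 = 5216850.756432 ≈ 5216851.

5216851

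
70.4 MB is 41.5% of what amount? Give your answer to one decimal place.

70.4 MB ÷ 0.415 ≈ 169.6 MB.

169.6 MB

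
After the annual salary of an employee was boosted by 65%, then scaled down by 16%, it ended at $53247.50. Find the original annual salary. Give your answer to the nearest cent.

The overall multiplier applied was 1.65 × 0.84 = 1.386.
So the original annual salary was $53247.50 ÷ 1.386 ≈ $38418.11.

$38418.11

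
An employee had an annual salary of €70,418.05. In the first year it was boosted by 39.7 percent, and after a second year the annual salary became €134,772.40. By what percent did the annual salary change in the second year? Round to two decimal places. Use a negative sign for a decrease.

37.00%

After the first year: €70,418.05 × 1.397 = €98374.01585.
Second-year multiplier: €134,772.40 ÷ €98374.01585 ≈ 1.37.
That is a change of 37.00%.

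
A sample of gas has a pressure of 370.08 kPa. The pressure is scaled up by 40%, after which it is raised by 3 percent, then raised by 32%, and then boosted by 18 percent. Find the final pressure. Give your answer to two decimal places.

Each change multiplies by a factor: 1.4 × 1.03 × 1.32 × 1.18 = 2.2460592.
370.08 × 2.2460592 = 831.221588736 ≈ 831.22.

831.22 kPa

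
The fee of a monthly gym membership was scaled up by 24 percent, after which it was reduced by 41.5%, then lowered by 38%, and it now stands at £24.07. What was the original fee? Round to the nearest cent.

Undoing the 38% decrease: £24.07 ÷ 0.62 ≈ £38.822581.
Undoing the 41.5% decrease: £38.822581 ÷ 0.585 ≈ £66.363386.
Undoing the 24% increase: £66.363386 ÷ 1.24 ≈ £53.52.

£53.52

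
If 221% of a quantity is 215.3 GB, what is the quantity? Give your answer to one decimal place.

97.4 GB

215.3 GB ÷ 2.21 ≈ 97.4 GB.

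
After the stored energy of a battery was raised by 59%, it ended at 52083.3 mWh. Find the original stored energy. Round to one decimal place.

32756.8 mWh

The overall multiplier applied was 1.59.
So the original stored energy was 52083.3 ÷ 1.59 ≈ 32756.8 mWh.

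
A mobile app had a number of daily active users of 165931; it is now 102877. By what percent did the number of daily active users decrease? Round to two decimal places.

38.00%

Change: 102877 − 165931 = -63054.
Relative to the original: -63054 ÷ 165931 ≈ -38.00%.
So the number of daily active users decreased by 38.00%.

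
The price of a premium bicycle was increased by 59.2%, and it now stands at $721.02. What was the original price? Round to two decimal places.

The overall multiplier applied was 1.592.
So the original price was $721.02 ÷ 1.592 ≈ $452.90.

$452.90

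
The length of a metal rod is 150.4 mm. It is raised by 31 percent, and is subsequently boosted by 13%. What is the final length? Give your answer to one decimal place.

31% increase: 150.4 × 1.31 = 197.024.
After the 13% increase: 197.024 × 1.13 = 222.63712 ≈ 222.6.

222.6 mm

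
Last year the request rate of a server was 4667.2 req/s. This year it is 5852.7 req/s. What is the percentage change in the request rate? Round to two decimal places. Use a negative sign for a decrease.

25.40%

Change: 5852.7 − 4667.2 = 1185.5.
Relative to the original: 1185.5 ÷ 4667.2 ≈ 25.40%.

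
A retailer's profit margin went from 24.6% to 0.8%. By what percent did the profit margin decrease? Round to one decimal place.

The change is 0.8 − 24.6 = -23.8 percentage points.
Relative to the original 24.6%, that is -23.8 ÷ 24.6 ≈ -96.7%.
So the profit margin fell by 96.7%.

96.7%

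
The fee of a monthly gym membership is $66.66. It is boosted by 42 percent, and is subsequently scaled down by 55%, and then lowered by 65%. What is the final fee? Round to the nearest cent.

$14.91

Each change multiplies by a factor: 1.42 × 0.45 × 0.35 = 0.22365.
$66.66 × 0.22365 = $14.908509 ≈ $14.91.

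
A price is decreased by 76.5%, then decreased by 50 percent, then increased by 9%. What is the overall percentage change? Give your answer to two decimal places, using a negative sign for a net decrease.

-87.19%

A 76.5% decrease multiplies by 0.235.
Then a 50% decrease: 0.235 × 0.5 = 0.1175.
Then a 9% increase: 0.1175 × 1.09 = 0.128075.
Overall factor 0.128075, i.e. -87.19%.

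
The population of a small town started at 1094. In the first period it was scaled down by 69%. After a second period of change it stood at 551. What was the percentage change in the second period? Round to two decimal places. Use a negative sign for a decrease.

After the first period: 1094 × 0.31 = 339.14.
Second-period multiplier: 551 ÷ 339.14 ≈ 1.624698.
That is a change of 62.47%.

62.47%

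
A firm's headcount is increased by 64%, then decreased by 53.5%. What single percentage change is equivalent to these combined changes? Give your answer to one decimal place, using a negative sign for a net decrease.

A 64% increase multiplies by 1.64.
Then a 53.5% decrease: 1.64 × 0.465 = 0.7626.
Overall factor 0.7626, i.e. -23.7%.

-23.7%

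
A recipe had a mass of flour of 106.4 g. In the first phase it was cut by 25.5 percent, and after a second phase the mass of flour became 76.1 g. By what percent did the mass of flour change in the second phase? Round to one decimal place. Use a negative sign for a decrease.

-4.0%

After the first phase: 106.4 × 0.745 = 79.268.
Second-phase multiplier: 76.1 ÷ 79.268 ≈ 0.96003.
That is a change of -4.0%.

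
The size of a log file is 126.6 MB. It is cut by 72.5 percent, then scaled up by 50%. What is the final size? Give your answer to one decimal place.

Each change multiplies by a factor: 0.275 × 1.5 = 0.4125.
126.6 × 0.4125 = 52.2225 ≈ 52.2.

52.2 MB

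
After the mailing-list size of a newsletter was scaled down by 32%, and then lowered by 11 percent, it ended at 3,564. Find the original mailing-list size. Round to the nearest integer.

5,889

The overall multiplier applied was 0.68 × 0.89 = 0.6052.
So the original mailing-list size was 3,564 ÷ 0.6052 ≈ 5,889.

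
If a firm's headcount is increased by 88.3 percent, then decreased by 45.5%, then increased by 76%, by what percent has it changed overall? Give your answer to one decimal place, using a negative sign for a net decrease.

An 88.3% increase multiplies by 1.883.
Then a 45.5% decrease: 1.883 × 0.545 = 1.026235.
Then a 76% increase: 1.026235 × 1.76 = 1.8061736.
Overall factor 1.8061736, i.e. 80.6%.

80.6%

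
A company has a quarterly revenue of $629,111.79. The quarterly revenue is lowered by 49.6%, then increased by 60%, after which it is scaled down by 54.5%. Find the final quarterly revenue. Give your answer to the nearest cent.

$230,828.67

49.6% decrease: $629,111.79 × 0.504 = $317072.34216.
After the 60% increase: $317072.34216 × 1.6 = $507315.747456.
54.5% decrease: $507315.747456 × 0.455 = $230828.66509248 ≈ $230,828.67.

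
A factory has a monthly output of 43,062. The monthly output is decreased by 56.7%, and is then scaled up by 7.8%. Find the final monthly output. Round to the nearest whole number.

After the 56.7% decrease: 43,062 × 0.433 = 18645.846.
Apply the 7.8% increase: 18645.846 × 1.078 = 20100.221988 ≈ 20,100.

20,100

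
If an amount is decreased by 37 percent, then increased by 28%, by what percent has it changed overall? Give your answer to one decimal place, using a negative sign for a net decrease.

-19.4%

A 37% decrease multiplies by 0.63.
Then a 28% increase: 0.63 × 1.28 = 0.8064.
Overall factor 0.8064, i.e. -19.4%.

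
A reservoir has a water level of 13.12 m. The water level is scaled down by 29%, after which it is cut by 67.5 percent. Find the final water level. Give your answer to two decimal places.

After the 29% decrease: 13.12 × 0.71 = 9.3152.
After the 67.5% decrease: 9.3152 × 0.325 = 3.02744 ≈ 3.03.

3.03 m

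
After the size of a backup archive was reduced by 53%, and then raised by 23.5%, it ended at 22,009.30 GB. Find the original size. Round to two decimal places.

Undoing the 23.5% increase: 22,009.30 ÷ 1.235 ≈ 17821.295547.
Undoing the 53% decrease: 17821.295547 ÷ 0.47 ≈ 37,917.65 GB.

37,917.65 GB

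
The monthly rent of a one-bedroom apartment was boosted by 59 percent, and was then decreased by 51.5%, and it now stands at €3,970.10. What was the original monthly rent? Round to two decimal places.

€5,148.29

The overall multiplier applied was 1.59 × 0.485 = 0.77115.
So the original monthly rent was €3,970.10 ÷ 0.77115 ≈ €5,148.29.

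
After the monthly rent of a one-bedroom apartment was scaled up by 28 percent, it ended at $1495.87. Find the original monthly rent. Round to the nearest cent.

The overall multiplier applied was 1.28.
So the original monthly rent was $1495.87 ÷ 1.28 ≈ $1168.65.

$1168.65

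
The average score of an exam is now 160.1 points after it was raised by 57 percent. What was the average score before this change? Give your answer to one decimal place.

The overall multiplier applied was 1.57.
So the original average score was 160.1 ÷ 1.57 ≈ 102.0 points.

102.0 points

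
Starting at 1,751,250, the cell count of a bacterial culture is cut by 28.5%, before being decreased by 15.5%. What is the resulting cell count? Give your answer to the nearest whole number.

1,058,061

After the 28.5% decrease: 1,751,250 × 0.715 = 1252143.75.
15.5% decrease: 1252143.75 × 0.845 = 1058061.46875 ≈ 1,058,061.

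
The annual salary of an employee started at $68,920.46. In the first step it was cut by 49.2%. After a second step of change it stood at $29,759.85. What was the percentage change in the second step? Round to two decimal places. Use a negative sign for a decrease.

After the first step: $68,920.46 × 0.508 = $35011.59368.
Second-step multiplier: $29,759.85 ÷ $35011.59368 ≈ 0.85.
That is a change of -15.00%.

-15.00%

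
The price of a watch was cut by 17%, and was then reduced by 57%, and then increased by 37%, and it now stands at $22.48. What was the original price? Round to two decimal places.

The overall multiplier applied was 0.83 × 0.43 × 1.37 = 0.488953.
So the original price was $22.48 ÷ 0.488953 ≈ $45.98.

$45.98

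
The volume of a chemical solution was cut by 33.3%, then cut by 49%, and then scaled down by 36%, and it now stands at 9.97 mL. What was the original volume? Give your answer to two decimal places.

The overall multiplier applied was 0.667 × 0.51 × 0.64 = 0.2177088.
So the original volume was 9.97 ÷ 0.2177088 ≈ 45.80 mL.

45.80 mL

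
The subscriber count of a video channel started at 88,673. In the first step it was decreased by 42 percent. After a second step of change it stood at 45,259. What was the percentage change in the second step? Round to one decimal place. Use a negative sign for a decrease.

After the first step: 88,673 × 0.58 = 51430.34.
Second-step multiplier: 45,259 ÷ 51430.34 ≈ 0.88001.
That is a change of -12.0%.

-12.0%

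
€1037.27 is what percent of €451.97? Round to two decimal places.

€1037.27 ÷ €451.97 ≈ 229.50%.

229.50%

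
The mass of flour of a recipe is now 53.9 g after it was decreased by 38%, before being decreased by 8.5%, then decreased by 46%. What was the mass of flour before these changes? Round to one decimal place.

175.9 g

The overall multiplier applied was 0.62 × 0.915 × 0.54 = 0.306342.
So the original mass of flour was 53.9 ÷ 0.306342 ≈ 175.9 g.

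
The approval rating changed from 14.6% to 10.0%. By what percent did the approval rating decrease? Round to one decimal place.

The change is 10.0 − 14.6 = -4.6 percentage points.
Relative to the original 14.6%, that is -4.6 ÷ 14.6 ≈ -31.5%.
So the approval rating fell by 31.5%.

31.5%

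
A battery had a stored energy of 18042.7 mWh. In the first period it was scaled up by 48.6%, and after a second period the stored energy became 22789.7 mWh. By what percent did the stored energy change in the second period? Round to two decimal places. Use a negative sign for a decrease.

-15.00%

After the first period: 18042.7 × 1.486 = 26811.4522.
Second-period multiplier: 22789.7 ÷ 26811.4522 ≈ 0.849999.
That is a change of -15.00%.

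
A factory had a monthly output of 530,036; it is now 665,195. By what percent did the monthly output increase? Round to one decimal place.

25.5%

Change: 665,195 − 530,036 = 135,159.
Relative to the original: 135,159 ÷ 530,036 ≈ 25.5%.
So the monthly output increased by 25.5%.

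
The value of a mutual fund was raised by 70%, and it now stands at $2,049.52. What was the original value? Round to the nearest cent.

$1,205.60

The overall multiplier applied was 1.7.
So the original value was $2,049.52 ÷ 1.7 = $1,205.60.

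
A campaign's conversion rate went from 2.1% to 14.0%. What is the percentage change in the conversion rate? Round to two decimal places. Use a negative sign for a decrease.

The change is 14.0 − 2.1 = 11.9 percentage points.
Relative to the original 2.1%, that is 11.9 ÷ 2.1 ≈ 566.67%.

566.67%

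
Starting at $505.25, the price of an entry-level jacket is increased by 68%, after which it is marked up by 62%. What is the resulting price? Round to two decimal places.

Each change multiplies by a factor: 1.68 × 1.62 = 2.7216.
$505.25 × 2.7216 = $1375.0884 ≈ $1375.09.

$1375.09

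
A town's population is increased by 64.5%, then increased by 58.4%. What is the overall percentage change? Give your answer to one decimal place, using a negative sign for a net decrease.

The combined multiplier is 1.645 × 1.584 = 2.60568.
That corresponds to an increase of 160.6%.

160.6%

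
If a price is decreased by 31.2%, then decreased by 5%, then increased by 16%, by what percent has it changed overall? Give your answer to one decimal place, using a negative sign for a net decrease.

The combined multiplier is 0.688 × 0.95 × 1.16 = 0.758176.
That corresponds to a decrease of 24.2%.

-24.2%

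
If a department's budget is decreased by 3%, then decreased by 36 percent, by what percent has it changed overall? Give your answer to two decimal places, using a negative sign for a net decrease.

-37.92%

A 3% decrease multiplies by 0.97.
Then a 36% decrease: 0.97 × 0.64 = 0.6208.
Overall factor 0.6208, i.e. -37.92%.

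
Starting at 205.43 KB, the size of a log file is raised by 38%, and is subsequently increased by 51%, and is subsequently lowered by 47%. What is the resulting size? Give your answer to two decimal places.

226.88 KB

Each change multiplies by a factor: 1.38 × 1.51 × 0.53 = 1.104414.
205.43 × 1.104414 = 226.87976802 ≈ 226.88.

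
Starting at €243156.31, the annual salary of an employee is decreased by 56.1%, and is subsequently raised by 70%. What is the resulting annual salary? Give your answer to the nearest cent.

€181467.55

Apply the 56.1% decrease: €243156.31 × 0.439 = €106745.62009.
After the 70% increase: €106745.62009 × 1.7 = €181467.554153 ≈ €181467.55.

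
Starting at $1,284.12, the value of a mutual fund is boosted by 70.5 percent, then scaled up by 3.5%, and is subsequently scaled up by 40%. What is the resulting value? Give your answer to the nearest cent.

$3,172.48

After the 70.5% increase: $1,284.12 × 1.705 = $2189.4246.
Apply the 3.5% increase: $2189.4246 × 1.035 = $2266.054461.
40% increase: $2266.054461 × 1.4 = $3172.4762454 ≈ $3,172.48.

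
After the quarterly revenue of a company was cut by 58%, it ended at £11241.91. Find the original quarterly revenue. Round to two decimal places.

The overall multiplier applied was 0.42.
So the original quarterly revenue was £11241.91 ÷ 0.42 ≈ £26766.45.

£26766.45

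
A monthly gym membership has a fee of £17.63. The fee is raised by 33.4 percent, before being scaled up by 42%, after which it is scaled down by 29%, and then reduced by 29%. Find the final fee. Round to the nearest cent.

£16.84

Each change multiplies by a factor: 1.334 × 1.42 × 0.71 × 0.71 = 0.954906548.
£17.63 × 0.954906548 = £16.83500244124 ≈ £16.84.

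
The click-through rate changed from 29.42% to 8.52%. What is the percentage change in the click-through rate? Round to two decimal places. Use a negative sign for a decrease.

The change is 8.52 − 29.42 = -20.90 percentage points.
Relative to the original 29.42%, that is -20.90 ÷ 29.42 ≈ -71.04%.

-71.04%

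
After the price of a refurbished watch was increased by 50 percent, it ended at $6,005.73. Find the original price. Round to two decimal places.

$4,003.82

The overall multiplier applied was 1.5.
So the original price was $6,005.73 ÷ 1.5 = $4,003.82.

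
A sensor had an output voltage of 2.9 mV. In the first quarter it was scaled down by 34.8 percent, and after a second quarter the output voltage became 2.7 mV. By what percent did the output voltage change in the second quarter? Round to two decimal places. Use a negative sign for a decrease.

42.80%

After the first quarter: 2.9 × 0.652 = 1.8908.
Second-quarter multiplier: 2.7 ÷ 1.8908 ≈ 1.427967.
That is a change of 42.80%.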